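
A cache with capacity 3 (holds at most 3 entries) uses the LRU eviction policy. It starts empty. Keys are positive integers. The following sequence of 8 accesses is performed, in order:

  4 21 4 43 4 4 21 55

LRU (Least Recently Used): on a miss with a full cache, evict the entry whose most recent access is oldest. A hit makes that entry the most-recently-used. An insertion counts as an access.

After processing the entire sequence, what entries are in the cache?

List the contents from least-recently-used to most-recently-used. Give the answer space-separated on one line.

LRU simulation (capacity=3):
  1. access 4: MISS. Cache (LRU->MRU): [4]
  2. access 21: MISS. Cache (LRU->MRU): [4 21]
  3. access 4: HIT. Cache (LRU->MRU): [21 4]
  4. access 43: MISS. Cache (LRU->MRU): [21 4 43]
  5. access 4: HIT. Cache (LRU->MRU): [21 43 4]
  6. access 4: HIT. Cache (LRU->MRU): [21 43 4]
  7. access 21: HIT. Cache (LRU->MRU): [43 4 21]
  8. access 55: MISS, evict 43. Cache (LRU->MRU): [4 21 55]
Total: 4 hits, 4 misses, 1 evictions

Answer: 4 21 55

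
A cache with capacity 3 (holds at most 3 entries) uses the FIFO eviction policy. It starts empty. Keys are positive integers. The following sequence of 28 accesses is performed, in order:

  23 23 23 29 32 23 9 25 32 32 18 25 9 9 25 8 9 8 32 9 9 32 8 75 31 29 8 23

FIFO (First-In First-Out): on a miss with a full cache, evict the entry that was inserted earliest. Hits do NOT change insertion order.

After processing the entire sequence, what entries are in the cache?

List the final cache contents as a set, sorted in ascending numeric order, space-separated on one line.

FIFO simulation (capacity=3):
  1. access 23: MISS. Cache (old->new): [23]
  2. access 23: HIT. Cache (old->new): [23]
  3. access 23: HIT. Cache (old->new): [23]
  4. access 29: MISS. Cache (old->new): [23 29]
  5. access 32: MISS. Cache (old->new): [23 29 32]
  6. access 23: HIT. Cache (old->new): [23 29 32]
  7. access 9: MISS, evict 23. Cache (old->new): [29 32 9]
  8. access 25: MISS, evict 29. Cache (old->new): [32 9 25]
  9. access 32: HIT. Cache (old->new): [32 9 25]
  10. access 32: HIT. Cache (old->new): [32 9 25]
  11. access 18: MISS, evict 32. Cache (old->new): [9 25 18]
  12. access 25: HIT. Cache (old->new): [9 25 18]
  13. access 9: HIT. Cache (old->new): [9 25 18]
  14. access 9: HIT. Cache (old->new): [9 25 18]
  15. access 25: HIT. Cache (old->new): [9 25 18]
  16. access 8: MISS, evict 9. Cache (old->new): [25 18 8]
  17. access 9: MISS, evict 25. Cache (old->new): [18 8 9]
  18. access 8: HIT. Cache (old->new): [18 8 9]
  19. access 32: MISS, evict 18. Cache (old->new): [8 9 32]
  20. access 9: HIT. Cache (old->new): [8 9 32]
  21. access 9: HIT. Cache (old->new): [8 9 32]
  22. access 32: HIT. Cache (old->new): [8 9 32]
  23. access 8: HIT. Cache (old->new): [8 9 32]
  24. access 75: MISS, evict 8. Cache (old->new): [9 32 75]
  25. access 31: MISS, evict 9. Cache (old->new): [32 75 31]
  26. access 29: MISS, evict 32. Cache (old->new): [75 31 29]
  27. access 8: MISS, evict 75. Cache (old->new): [31 29 8]
  28. access 23: MISS, evict 31. Cache (old->new): [29 8 23]
Total: 14 hits, 14 misses, 11 evictions

Answer: 8 23 29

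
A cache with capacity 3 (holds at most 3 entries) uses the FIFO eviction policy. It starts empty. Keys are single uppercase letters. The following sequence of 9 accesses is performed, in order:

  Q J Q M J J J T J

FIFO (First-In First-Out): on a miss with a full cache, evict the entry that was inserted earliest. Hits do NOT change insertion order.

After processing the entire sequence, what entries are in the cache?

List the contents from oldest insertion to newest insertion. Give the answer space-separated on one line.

Answer: J M T

Derivation:
FIFO simulation (capacity=3):
  1. access Q: MISS. Cache (old->new): [Q]
  2. access J: MISS. Cache (old->new): [Q J]
  3. access Q: HIT. Cache (old->new): [Q J]
  4. access M: MISS. Cache (old->new): [Q J M]
  5. access J: HIT. Cache (old->new): [Q J M]
  6. access J: HIT. Cache (old->new): [Q J M]
  7. access J: HIT. Cache (old->new): [Q J M]
  8. access T: MISS, evict Q. Cache (old->new): [J M T]
  9. access J: HIT. Cache (old->new): [J M T]
Total: 5 hits, 4 misses, 1 evictions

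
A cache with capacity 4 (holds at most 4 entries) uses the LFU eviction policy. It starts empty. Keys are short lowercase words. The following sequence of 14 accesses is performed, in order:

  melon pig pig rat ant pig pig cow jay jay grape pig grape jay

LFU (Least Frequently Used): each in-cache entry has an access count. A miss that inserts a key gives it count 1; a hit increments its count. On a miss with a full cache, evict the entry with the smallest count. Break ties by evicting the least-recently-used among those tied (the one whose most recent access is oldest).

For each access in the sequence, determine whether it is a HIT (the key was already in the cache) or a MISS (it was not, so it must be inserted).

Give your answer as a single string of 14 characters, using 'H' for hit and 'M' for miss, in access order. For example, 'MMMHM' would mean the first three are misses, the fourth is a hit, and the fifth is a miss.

Answer: MMHMMHHMMHMHHH

Derivation:
LFU simulation (capacity=4):
  1. access melon: MISS. Cache: [melon(c=1)]
  2. access pig: MISS. Cache: [melon(c=1) pig(c=1)]
  3. access pig: HIT, count now 2. Cache: [melon(c=1) pig(c=2)]
  4. access rat: MISS. Cache: [melon(c=1) rat(c=1) pig(c=2)]
  5. access ant: MISS. Cache: [melon(c=1) rat(c=1) ant(c=1) pig(c=2)]
  6. access pig: HIT, count now 3. Cache: [melon(c=1) rat(c=1) ant(c=1) pig(c=3)]
  7. access pig: HIT, count now 4. Cache: [melon(c=1) rat(c=1) ant(c=1) pig(c=4)]
  8. access cow: MISS, evict melon(c=1). Cache: [rat(c=1) ant(c=1) cow(c=1) pig(c=4)]
  9. access jay: MISS, evict rat(c=1). Cache: [ant(c=1) cow(c=1) jay(c=1) pig(c=4)]
  10. access jay: HIT, count now 2. Cache: [ant(c=1) cow(c=1) jay(c=2) pig(c=4)]
  11. access grape: MISS, evict ant(c=1). Cache: [cow(c=1) grape(c=1) jay(c=2) pig(c=4)]
  12. access pig: HIT, count now 5. Cache: [cow(c=1) grape(c=1) jay(c=2) pig(c=5)]
  13. access grape: HIT, count now 2. Cache: [cow(c=1) jay(c=2) grape(c=2) pig(c=5)]
  14. access jay: HIT, count now 3. Cache: [cow(c=1) grape(c=2) jay(c=3) pig(c=5)]
Total: 7 hits, 7 misses, 3 evictions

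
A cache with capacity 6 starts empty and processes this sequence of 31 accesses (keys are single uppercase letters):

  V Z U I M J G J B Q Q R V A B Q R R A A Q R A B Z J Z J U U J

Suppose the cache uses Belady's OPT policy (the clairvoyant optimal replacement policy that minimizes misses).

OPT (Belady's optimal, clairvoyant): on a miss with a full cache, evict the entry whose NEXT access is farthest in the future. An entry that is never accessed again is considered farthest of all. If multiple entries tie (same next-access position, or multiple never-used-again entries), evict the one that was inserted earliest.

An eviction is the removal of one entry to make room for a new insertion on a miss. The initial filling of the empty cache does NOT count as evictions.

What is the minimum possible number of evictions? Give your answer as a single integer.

OPT (Belady) simulation (capacity=6):
  1. access V: MISS. Cache: [V]
  2. access Z: MISS. Cache: [V Z]
  3. access U: MISS. Cache: [V Z U]
  4. access I: MISS. Cache: [V Z U I]
  5. access M: MISS. Cache: [V Z U I M]
  6. access J: MISS. Cache: [V Z U I M J]
  7. access G: MISS, evict I (next use: never). Cache: [V Z U M J G]
  8. access J: HIT. Next use of J: step 26. Cache: [V Z U M J G]
  9. access B: MISS, evict M (next use: never). Cache: [V Z U J G B]
  10. access Q: MISS, evict G (next use: never). Cache: [V Z U J B Q]
  11. access Q: HIT. Next use of Q: step 16. Cache: [V Z U J B Q]
  12. access R: MISS, evict U (next use: step 29). Cache: [V Z J B Q R]
  13. access V: HIT. Next use of V: never. Cache: [V Z J B Q R]
  14. access A: MISS, evict V (next use: never). Cache: [Z J B Q R A]
  15. access B: HIT. Next use of B: step 24. Cache: [Z J B Q R A]
  16. access Q: HIT. Next use of Q: step 21. Cache: [Z J B Q R A]
  17. access R: HIT. Next use of R: step 18. Cache: [Z J B Q R A]
  18. access R: HIT. Next use of R: step 22. Cache: [Z J B Q R A]
  19. access A: HIT. Next use of A: step 20. Cache: [Z J B Q R A]
  20. access A: HIT. Next use of A: step 23. Cache: [Z J B Q R A]
  21. access Q: HIT. Next use of Q: never. Cache: [Z J B Q R A]
  22. access R: HIT. Next use of R: never. Cache: [Z J B Q R A]
  23. access A: HIT. Next use of A: never. Cache: [Z J B Q R A]
  24. access B: HIT. Next use of B: never. Cache: [Z J B Q R A]
  25. access Z: HIT. Next use of Z: step 27. Cache: [Z J B Q R A]
  26. access J: HIT. Next use of J: step 28. Cache: [Z J B Q R A]
  27. access Z: HIT. Next use of Z: never. Cache: [Z J B Q R A]
  28. access J: HIT. Next use of J: step 31. Cache: [Z J B Q R A]
  29. access U: MISS, evict Z (next use: never). Cache: [J B Q R A U]
  30. access U: HIT. Next use of U: never. Cache: [J B Q R A U]
  31. access J: HIT. Next use of J: never. Cache: [J B Q R A U]
Total: 19 hits, 12 misses, 6 evictions

Answer: 6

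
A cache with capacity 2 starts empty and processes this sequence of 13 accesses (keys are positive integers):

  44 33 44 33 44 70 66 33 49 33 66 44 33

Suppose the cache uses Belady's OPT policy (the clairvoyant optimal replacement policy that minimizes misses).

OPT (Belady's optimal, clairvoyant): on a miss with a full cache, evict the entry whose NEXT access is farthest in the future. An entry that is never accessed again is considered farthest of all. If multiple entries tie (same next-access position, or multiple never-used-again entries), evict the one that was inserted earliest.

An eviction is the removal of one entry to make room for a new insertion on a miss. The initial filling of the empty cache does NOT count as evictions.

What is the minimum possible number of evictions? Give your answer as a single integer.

Answer: 5

Derivation:
OPT (Belady) simulation (capacity=2):
  1. access 44: MISS. Cache: [44]
  2. access 33: MISS. Cache: [44 33]
  3. access 44: HIT. Next use of 44: step 5. Cache: [44 33]
  4. access 33: HIT. Next use of 33: step 8. Cache: [44 33]
  5. access 44: HIT. Next use of 44: step 12. Cache: [44 33]
  6. access 70: MISS, evict 44 (next use: step 12). Cache: [33 70]
  7. access 66: MISS, evict 70 (next use: never). Cache: [33 66]
  8. access 33: HIT. Next use of 33: step 10. Cache: [33 66]
  9. access 49: MISS, evict 66 (next use: step 11). Cache: [33 49]
  10. access 33: HIT. Next use of 33: step 13. Cache: [33 49]
  11. access 66: MISS, evict 49 (next use: never). Cache: [33 66]
  12. access 44: MISS, evict 66 (next use: never). Cache: [33 44]
  13. access 33: HIT. Next use of 33: never. Cache: [33 44]
Total: 6 hits, 7 misses, 5 evictions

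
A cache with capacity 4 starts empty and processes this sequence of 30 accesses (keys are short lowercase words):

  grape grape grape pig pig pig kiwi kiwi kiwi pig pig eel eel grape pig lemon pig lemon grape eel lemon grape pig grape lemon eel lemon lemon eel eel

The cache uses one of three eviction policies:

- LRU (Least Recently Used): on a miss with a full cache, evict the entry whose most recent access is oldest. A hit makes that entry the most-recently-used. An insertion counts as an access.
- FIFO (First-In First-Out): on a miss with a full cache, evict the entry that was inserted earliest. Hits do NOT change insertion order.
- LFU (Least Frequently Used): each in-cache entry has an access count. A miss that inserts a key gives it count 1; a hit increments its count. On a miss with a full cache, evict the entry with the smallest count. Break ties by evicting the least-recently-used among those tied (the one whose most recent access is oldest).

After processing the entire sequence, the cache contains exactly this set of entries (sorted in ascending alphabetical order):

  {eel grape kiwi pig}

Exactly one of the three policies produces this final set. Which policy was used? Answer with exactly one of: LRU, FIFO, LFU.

Simulating under each policy and comparing final sets:
  LRU: final set = {eel grape lemon pig} -> differs
  FIFO: final set = {eel grape lemon pig} -> differs
  LFU: final set = {eel grape kiwi pig} -> MATCHES target
Only LFU produces the target set.

Answer: LFU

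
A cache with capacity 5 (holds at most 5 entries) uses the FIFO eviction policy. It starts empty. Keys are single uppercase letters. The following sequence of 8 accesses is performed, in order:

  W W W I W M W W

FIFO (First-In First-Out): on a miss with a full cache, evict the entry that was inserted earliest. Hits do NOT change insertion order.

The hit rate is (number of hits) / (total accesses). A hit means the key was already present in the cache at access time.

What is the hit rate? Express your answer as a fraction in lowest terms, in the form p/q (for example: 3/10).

Answer: 5/8

Derivation:
FIFO simulation (capacity=5):
  1. access W: MISS. Cache (old->new): [W]
  2. access W: HIT. Cache (old->new): [W]
  3. access W: HIT. Cache (old->new): [W]
  4. access I: MISS. Cache (old->new): [W I]
  5. access W: HIT. Cache (old->new): [W I]
  6. access M: MISS. Cache (old->new): [W I M]
  7. access W: HIT. Cache (old->new): [W I M]
  8. access W: HIT. Cache (old->new): [W I M]
Total: 5 hits, 3 misses, 0 evictions

Hit rate = 5/8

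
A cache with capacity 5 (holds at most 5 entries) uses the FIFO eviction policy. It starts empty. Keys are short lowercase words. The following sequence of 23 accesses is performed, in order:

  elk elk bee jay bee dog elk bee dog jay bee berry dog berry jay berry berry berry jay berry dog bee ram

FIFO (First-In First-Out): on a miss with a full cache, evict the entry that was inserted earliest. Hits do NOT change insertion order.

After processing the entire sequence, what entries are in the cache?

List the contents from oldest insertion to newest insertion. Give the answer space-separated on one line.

FIFO simulation (capacity=5):
  1. access elk: MISS. Cache (old->new): [elk]
  2. access elk: HIT. Cache (old->new): [elk]
  3. access bee: MISS. Cache (old->new): [elk bee]
  4. access jay: MISS. Cache (old->new): [elk bee jay]
  5. access bee: HIT. Cache (old->new): [elk bee jay]
  6. access dog: MISS. Cache (old->new): [elk bee jay dog]
  7. access elk: HIT. Cache (old->new): [elk bee jay dog]
  8. access bee: HIT. Cache (old->new): [elk bee jay dog]
  9. access dog: HIT. Cache (old->new): [elk bee jay dog]
  10. access jay: HIT. Cache (old->new): [elk bee jay dog]
  11. access bee: HIT. Cache (old->new): [elk bee jay dog]
  12. access berry: MISS. Cache (old->new): [elk bee jay dog berry]
  13. access dog: HIT. Cache (old->new): [elk bee jay dog berry]
  14. access berry: HIT. Cache (old->new): [elk bee jay dog berry]
  15. access jay: HIT. Cache (old->new): [elk bee jay dog berry]
  16. access berry: HIT. Cache (old->new): [elk bee jay dog berry]
  17. access berry: HIT. Cache (old->new): [elk bee jay dog berry]
  18. access berry: HIT. Cache (old->new): [elk bee jay dog berry]
  19. access jay: HIT. Cache (old->new): [elk bee jay dog berry]
  20. access berry: HIT. Cache (old->new): [elk bee jay dog berry]
  21. access dog: HIT. Cache (old->new): [elk bee jay dog berry]
  22. access bee: HIT. Cache (old->new): [elk bee jay dog berry]
  23. access ram: MISS, evict elk. Cache (old->new): [bee jay dog berry ram]
Total: 17 hits, 6 misses, 1 evictions

Answer: bee jay dog berry ram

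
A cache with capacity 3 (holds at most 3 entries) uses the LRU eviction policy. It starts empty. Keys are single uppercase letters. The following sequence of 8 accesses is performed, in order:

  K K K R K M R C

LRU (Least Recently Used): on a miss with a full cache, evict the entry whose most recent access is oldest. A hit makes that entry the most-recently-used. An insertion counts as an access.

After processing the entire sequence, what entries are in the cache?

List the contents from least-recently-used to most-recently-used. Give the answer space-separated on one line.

Answer: M R C

Derivation:
LRU simulation (capacity=3):
  1. access K: MISS. Cache (LRU->MRU): [K]
  2. access K: HIT. Cache (LRU->MRU): [K]
  3. access K: HIT. Cache (LRU->MRU): [K]
  4. access R: MISS. Cache (LRU->MRU): [K R]
  5. access K: HIT. Cache (LRU->MRU): [R K]
  6. access M: MISS. Cache (LRU->MRU): [R K M]
  7. access R: HIT. Cache (LRU->MRU): [K M R]
  8. access C: MISS, evict K. Cache (LRU->MRU): [M R C]
Total: 4 hits, 4 misses, 1 evictions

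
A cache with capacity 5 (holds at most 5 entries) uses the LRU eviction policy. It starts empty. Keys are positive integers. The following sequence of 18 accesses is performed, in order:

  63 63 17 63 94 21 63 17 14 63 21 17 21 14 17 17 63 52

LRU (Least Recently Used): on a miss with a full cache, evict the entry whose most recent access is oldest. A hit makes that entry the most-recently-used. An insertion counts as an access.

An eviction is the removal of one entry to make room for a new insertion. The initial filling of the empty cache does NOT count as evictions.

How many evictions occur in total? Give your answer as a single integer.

Answer: 1

Derivation:
LRU simulation (capacity=5):
  1. access 63: MISS. Cache (LRU->MRU): [63]
  2. access 63: HIT. Cache (LRU->MRU): [63]
  3. access 17: MISS. Cache (LRU->MRU): [63 17]
  4. access 63: HIT. Cache (LRU->MRU): [17 63]
  5. access 94: MISS. Cache (LRU->MRU): [17 63 94]
  6. access 21: MISS. Cache (LRU->MRU): [17 63 94 21]
  7. access 63: HIT. Cache (LRU->MRU): [17 94 21 63]
  8. access 17: HIT. Cache (LRU->MRU): [94 21 63 17]
  9. access 14: MISS. Cache (LRU->MRU): [94 21 63 17 14]
  10. access 63: HIT. Cache (LRU->MRU): [94 21 17 14 63]
  11. access 21: HIT. Cache (LRU->MRU): [94 17 14 63 21]
  12. access 17: HIT. Cache (LRU->MRU): [94 14 63 21 17]
  13. access 21: HIT. Cache (LRU->MRU): [94 14 63 17 21]
  14. access 14: HIT. Cache (LRU->MRU): [94 63 17 21 14]
  15. access 17: HIT. Cache (LRU->MRU): [94 63 21 14 17]
  16. access 17: HIT. Cache (LRU->MRU): [94 63 21 14 17]
  17. access 63: HIT. Cache (LRU->MRU): [94 21 14 17 63]
  18. access 52: MISS, evict 94. Cache (LRU->MRU): [21 14 17 63 52]
Total: 12 hits, 6 misses, 1 evictions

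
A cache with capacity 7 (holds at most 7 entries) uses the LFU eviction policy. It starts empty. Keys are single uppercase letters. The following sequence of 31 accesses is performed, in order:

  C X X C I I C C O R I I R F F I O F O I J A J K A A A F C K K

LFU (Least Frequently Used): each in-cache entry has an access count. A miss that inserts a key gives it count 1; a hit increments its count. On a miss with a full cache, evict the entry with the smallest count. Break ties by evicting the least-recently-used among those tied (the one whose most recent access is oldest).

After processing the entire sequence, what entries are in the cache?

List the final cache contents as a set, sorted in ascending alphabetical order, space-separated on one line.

LFU simulation (capacity=7):
  1. access C: MISS. Cache: [C(c=1)]
  2. access X: MISS. Cache: [C(c=1) X(c=1)]
  3. access X: HIT, count now 2. Cache: [C(c=1) X(c=2)]
  4. access C: HIT, count now 2. Cache: [X(c=2) C(c=2)]
  5. access I: MISS. Cache: [I(c=1) X(c=2) C(c=2)]
  6. access I: HIT, count now 2. Cache: [X(c=2) C(c=2) I(c=2)]
  7. access C: HIT, count now 3. Cache: [X(c=2) I(c=2) C(c=3)]
  8. access C: HIT, count now 4. Cache: [X(c=2) I(c=2) C(c=4)]
  9. access O: MISS. Cache: [O(c=1) X(c=2) I(c=2) C(c=4)]
  10. access R: MISS. Cache: [O(c=1) R(c=1) X(c=2) I(c=2) C(c=4)]
  11. access I: HIT, count now 3. Cache: [O(c=1) R(c=1) X(c=2) I(c=3) C(c=4)]
  12. access I: HIT, count now 4. Cache: [O(c=1) R(c=1) X(c=2) C(c=4) I(c=4)]
  13. access R: HIT, count now 2. Cache: [O(c=1) X(c=2) R(c=2) C(c=4) I(c=4)]
  14. access F: MISS. Cache: [O(c=1) F(c=1) X(c=2) R(c=2) C(c=4) I(c=4)]
  15. access F: HIT, count now 2. Cache: [O(c=1) X(c=2) R(c=2) F(c=2) C(c=4) I(c=4)]
  16. access I: HIT, count now 5. Cache: [O(c=1) X(c=2) R(c=2) F(c=2) C(c=4) I(c=5)]
  17. access O: HIT, count now 2. Cache: [X(c=2) R(c=2) F(c=2) O(c=2) C(c=4) I(c=5)]
  18. access F: HIT, count now 3. Cache: [X(c=2) R(c=2) O(c=2) F(c=3) C(c=4) I(c=5)]
  19. access O: HIT, count now 3. Cache: [X(c=2) R(c=2) F(c=3) O(c=3) C(c=4) I(c=5)]
  20. access I: HIT, count now 6. Cache: [X(c=2) R(c=2) F(c=3) O(c=3) C(c=4) I(c=6)]
  21. access J: MISS. Cache: [J(c=1) X(c=2) R(c=2) F(c=3) O(c=3) C(c=4) I(c=6)]
  22. access A: MISS, evict J(c=1). Cache: [A(c=1) X(c=2) R(c=2) F(c=3) O(c=3) C(c=4) I(c=6)]
  23. access J: MISS, evict A(c=1). Cache: [J(c=1) X(c=2) R(c=2) F(c=3) O(c=3) C(c=4) I(c=6)]
  24. access K: MISS, evict J(c=1). Cache: [K(c=1) X(c=2) R(c=2) F(c=3) O(c=3) C(c=4) I(c=6)]
  25. access A: MISS, evict K(c=1). Cache: [A(c=1) X(c=2) R(c=2) F(c=3) O(c=3) C(c=4) I(c=6)]
  26. access A: HIT, count now 2. Cache: [X(c=2) R(c=2) A(c=2) F(c=3) O(c=3) C(c=4) I(c=6)]
  27. access A: HIT, count now 3. Cache: [X(c=2) R(c=2) F(c=3) O(c=3) A(c=3) C(c=4) I(c=6)]
  28. access F: HIT, count now 4. Cache: [X(c=2) R(c=2) O(c=3) A(c=3) C(c=4) F(c=4) I(c=6)]
  29. access C: HIT, count now 5. Cache: [X(c=2) R(c=2) O(c=3) A(c=3) F(c=4) C(c=5) I(c=6)]
  30. access K: MISS, evict X(c=2). Cache: [K(c=1) R(c=2) O(c=3) A(c=3) F(c=4) C(c=5) I(c=6)]
  31. access K: HIT, count now 2. Cache: [R(c=2) K(c=2) O(c=3) A(c=3) F(c=4) C(c=5) I(c=6)]
Total: 19 hits, 12 misses, 5 evictions

Answer: A C F I K O R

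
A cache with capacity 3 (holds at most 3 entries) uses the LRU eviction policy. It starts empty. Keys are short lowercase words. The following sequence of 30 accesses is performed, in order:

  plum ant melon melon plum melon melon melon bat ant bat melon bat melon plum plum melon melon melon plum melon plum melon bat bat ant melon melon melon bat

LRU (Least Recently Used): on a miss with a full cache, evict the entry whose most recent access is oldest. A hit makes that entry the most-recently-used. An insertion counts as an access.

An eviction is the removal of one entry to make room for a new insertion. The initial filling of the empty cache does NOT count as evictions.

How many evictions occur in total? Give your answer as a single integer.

Answer: 4

Derivation:
LRU simulation (capacity=3):
  1. access plum: MISS. Cache (LRU->MRU): [plum]
  2. access ant: MISS. Cache (LRU->MRU): [plum ant]
  3. access melon: MISS. Cache (LRU->MRU): [plum ant melon]
  4. access melon: HIT. Cache (LRU->MRU): [plum ant melon]
  5. access plum: HIT. Cache (LRU->MRU): [ant melon plum]
  6. access melon: HIT. Cache (LRU->MRU): [ant plum melon]
  7. access melon: HIT. Cache (LRU->MRU): [ant plum melon]
  8. access melon: HIT. Cache (LRU->MRU): [ant plum melon]
  9. access bat: MISS, evict ant. Cache (LRU->MRU): [plum melon bat]
  10. access ant: MISS, evict plum. Cache (LRU->MRU): [melon bat ant]
  11. access bat: HIT. Cache (LRU->MRU): [melon ant bat]
  12. access melon: HIT. Cache (LRU->MRU): [ant bat melon]
  13. access bat: HIT. Cache (LRU->MRU): [ant melon bat]
  14. access melon: HIT. Cache (LRU->MRU): [ant bat melon]
  15. access plum: MISS, evict ant. Cache (LRU->MRU): [bat melon plum]
  16. access plum: HIT. Cache (LRU->MRU): [bat melon plum]
  17. access melon: HIT. Cache (LRU->MRU): [bat plum melon]
  18. access melon: HIT. Cache (LRU->MRU): [bat plum melon]
  19. access melon: HIT. Cache (LRU->MRU): [bat plum melon]
  20. access plum: HIT. Cache (LRU->MRU): [bat melon plum]
  21. access melon: HIT. Cache (LRU->MRU): [bat plum melon]
  22. access plum: HIT. Cache (LRU->MRU): [bat melon plum]
  23. access melon: HIT. Cache (LRU->MRU): [bat plum melon]
  24. access bat: HIT. Cache (LRU->MRU): [plum melon bat]
  25. access bat: HIT. Cache (LRU->MRU): [plum melon bat]
  26. access ant: MISS, evict plum. Cache (LRU->MRU): [melon bat ant]
  27. access melon: HIT. Cache (LRU->MRU): [bat ant melon]
  28. access melon: HIT. Cache (LRU->MRU): [bat ant melon]
  29. access melon: HIT. Cache (LRU->MRU): [bat ant melon]
  30. access bat: HIT. Cache (LRU->MRU): [ant melon bat]
Total: 23 hits, 7 misses, 4 evictions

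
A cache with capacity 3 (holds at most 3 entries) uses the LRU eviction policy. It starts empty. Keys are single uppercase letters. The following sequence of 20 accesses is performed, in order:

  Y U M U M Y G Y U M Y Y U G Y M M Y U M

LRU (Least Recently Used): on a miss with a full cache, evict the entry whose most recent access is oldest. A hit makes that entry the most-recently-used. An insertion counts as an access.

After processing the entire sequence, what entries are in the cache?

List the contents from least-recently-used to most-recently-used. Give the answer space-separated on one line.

Answer: Y U M

Derivation:
LRU simulation (capacity=3):
  1. access Y: MISS. Cache (LRU->MRU): [Y]
  2. access U: MISS. Cache (LRU->MRU): [Y U]
  3. access M: MISS. Cache (LRU->MRU): [Y U M]
  4. access U: HIT. Cache (LRU->MRU): [Y M U]
  5. access M: HIT. Cache (LRU->MRU): [Y U M]
  6. access Y: HIT. Cache (LRU->MRU): [U M Y]
  7. access G: MISS, evict U. Cache (LRU->MRU): [M Y G]
  8. access Y: HIT. Cache (LRU->MRU): [M G Y]
  9. access U: MISS, evict M. Cache (LRU->MRU): [G Y U]
  10. access M: MISS, evict G. Cache (LRU->MRU): [Y U M]
  11. access Y: HIT. Cache (LRU->MRU): [U M Y]
  12. access Y: HIT. Cache (LRU->MRU): [U M Y]
  13. access U: HIT. Cache (LRU->MRU): [M Y U]
  14. access G: MISS, evict M. Cache (LRU->MRU): [Y U G]
  15. access Y: HIT. Cache (LRU->MRU): [U G Y]
  16. access M: MISS, evict U. Cache (LRU->MRU): [G Y M]
  17. access M: HIT. Cache (LRU->MRU): [G Y M]
  18. access Y: HIT. Cache (LRU->MRU): [G M Y]
  19. access U: MISS, evict G. Cache (LRU->MRU): [M Y U]
  20. access M: HIT. Cache (LRU->MRU): [Y U M]
Total: 11 hits, 9 misses, 6 evictions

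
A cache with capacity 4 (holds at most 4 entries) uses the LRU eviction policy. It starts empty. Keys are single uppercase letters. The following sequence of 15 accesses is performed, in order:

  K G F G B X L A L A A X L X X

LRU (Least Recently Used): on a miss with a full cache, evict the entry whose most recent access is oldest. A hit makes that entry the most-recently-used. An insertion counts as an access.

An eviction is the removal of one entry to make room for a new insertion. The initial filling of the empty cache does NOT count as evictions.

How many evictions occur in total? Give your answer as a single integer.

LRU simulation (capacity=4):
  1. access K: MISS. Cache (LRU->MRU): [K]
  2. access G: MISS. Cache (LRU->MRU): [K G]
  3. access F: MISS. Cache (LRU->MRU): [K G F]
  4. access G: HIT. Cache (LRU->MRU): [K F G]
  5. access B: MISS. Cache (LRU->MRU): [K F G B]
  6. access X: MISS, evict K. Cache (LRU->MRU): [F G B X]
  7. access L: MISS, evict F. Cache (LRU->MRU): [G B X L]
  8. access A: MISS, evict G. Cache (LRU->MRU): [B X L A]
  9. access L: HIT. Cache (LRU->MRU): [B X A L]
  10. access A: HIT. Cache (LRU->MRU): [B X L A]
  11. access A: HIT. Cache (LRU->MRU): [B X L A]
  12. access X: HIT. Cache (LRU->MRU): [B L A X]
  13. access L: HIT. Cache (LRU->MRU): [B A X L]
  14. access X: HIT. Cache (LRU->MRU): [B A L X]
  15. access X: HIT. Cache (LRU->MRU): [B A L X]
Total: 8 hits, 7 misses, 3 evictions

Answer: 3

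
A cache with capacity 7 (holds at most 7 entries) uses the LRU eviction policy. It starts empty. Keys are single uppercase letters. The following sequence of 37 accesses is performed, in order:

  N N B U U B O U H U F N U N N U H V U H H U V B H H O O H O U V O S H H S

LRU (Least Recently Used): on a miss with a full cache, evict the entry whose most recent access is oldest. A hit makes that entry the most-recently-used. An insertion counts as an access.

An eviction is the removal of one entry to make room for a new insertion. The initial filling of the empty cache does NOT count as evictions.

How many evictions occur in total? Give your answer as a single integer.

LRU simulation (capacity=7):
  1. access N: MISS. Cache (LRU->MRU): [N]
  2. access N: HIT. Cache (LRU->MRU): [N]
  3. access B: MISS. Cache (LRU->MRU): [N B]
  4. access U: MISS. Cache (LRU->MRU): [N B U]
  5. access U: HIT. Cache (LRU->MRU): [N B U]
  6. access B: HIT. Cache (LRU->MRU): [N U B]
  7. access O: MISS. Cache (LRU->MRU): [N U B O]
  8. access U: HIT. Cache (LRU->MRU): [N B O U]
  9. access H: MISS. Cache (LRU->MRU): [N B O U H]
  10. access U: HIT. Cache (LRU->MRU): [N B O H U]
  11. access F: MISS. Cache (LRU->MRU): [N B O H U F]
  12. access N: HIT. Cache (LRU->MRU): [B O H U F N]
  13. access U: HIT. Cache (LRU->MRU): [B O H F N U]
  14. access N: HIT. Cache (LRU->MRU): [B O H F U N]
  15. access N: HIT. Cache (LRU->MRU): [B O H F U N]
  16. access U: HIT. Cache (LRU->MRU): [B O H F N U]
  17. access H: HIT. Cache (LRU->MRU): [B O F N U H]
  18. access V: MISS. Cache (LRU->MRU): [B O F N U H V]
  19. access U: HIT. Cache (LRU->MRU): [B O F N H V U]
  20. access H: HIT. Cache (LRU->MRU): [B O F N V U H]
  21. access H: HIT. Cache (LRU->MRU): [B O F N V U H]
  22. access U: HIT. Cache (LRU->MRU): [B O F N V H U]
  23. access V: HIT. Cache (LRU->MRU): [B O F N H U V]
  24. access B: HIT. Cache (LRU->MRU): [O F N H U V B]
  25. access H: HIT. Cache (LRU->MRU): [O F N U V B H]
  26. access H: HIT. Cache (LRU->MRU): [O F N U V B H]
  27. access O: HIT. Cache (LRU->MRU): [F N U V B H O]
  28. access O: HIT. Cache (LRU->MRU): [F N U V B H O]
  29. access H: HIT. Cache (LRU->MRU): [F N U V B O H]
  30. access O: HIT. Cache (LRU->MRU): [F N U V B H O]
  31. access U: HIT. Cache (LRU->MRU): [F N V B H O U]
  32. access V: HIT. Cache (LRU->MRU): [F N B H O U V]
  33. access O: HIT. Cache (LRU->MRU): [F N B H U V O]
  34. access S: MISS, evict F. Cache (LRU->MRU): [N B H U V O S]
  35. access H: HIT. Cache (LRU->MRU): [N B U V O S H]
  36. access H: HIT. Cache (LRU->MRU): [N B U V O S H]
  37. access S: HIT. Cache (LRU->MRU): [N B U V O H S]
Total: 29 hits, 8 misses, 1 evictions

Answer: 1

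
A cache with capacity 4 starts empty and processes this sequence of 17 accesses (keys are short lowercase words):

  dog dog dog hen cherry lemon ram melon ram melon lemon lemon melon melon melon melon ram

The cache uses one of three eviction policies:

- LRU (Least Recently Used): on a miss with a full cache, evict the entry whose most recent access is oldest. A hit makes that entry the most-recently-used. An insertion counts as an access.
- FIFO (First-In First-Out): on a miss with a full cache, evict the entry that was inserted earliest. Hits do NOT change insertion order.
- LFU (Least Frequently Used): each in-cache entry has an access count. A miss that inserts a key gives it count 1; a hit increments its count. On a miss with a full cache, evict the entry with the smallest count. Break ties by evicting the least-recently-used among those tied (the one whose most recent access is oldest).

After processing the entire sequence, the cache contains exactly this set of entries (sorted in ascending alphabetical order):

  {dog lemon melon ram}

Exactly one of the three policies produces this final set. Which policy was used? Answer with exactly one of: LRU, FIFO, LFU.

Answer: LFU

Derivation:
Simulating under each policy and comparing final sets:
  LRU: final set = {cherry lemon melon ram} -> differs
  FIFO: final set = {cherry lemon melon ram} -> differs
  LFU: final set = {dog lemon melon ram} -> MATCHES target
Only LFU produces the target set.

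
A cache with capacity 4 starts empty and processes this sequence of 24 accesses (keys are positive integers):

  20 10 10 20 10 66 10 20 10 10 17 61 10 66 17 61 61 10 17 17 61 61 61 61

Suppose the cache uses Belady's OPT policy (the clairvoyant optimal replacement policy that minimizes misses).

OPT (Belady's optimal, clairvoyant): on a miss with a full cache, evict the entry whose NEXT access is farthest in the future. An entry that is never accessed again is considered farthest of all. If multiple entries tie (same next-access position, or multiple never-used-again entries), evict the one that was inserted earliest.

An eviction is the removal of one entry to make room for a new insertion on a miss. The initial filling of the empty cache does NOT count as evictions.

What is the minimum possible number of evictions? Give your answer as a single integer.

OPT (Belady) simulation (capacity=4):
  1. access 20: MISS. Cache: [20]
  2. access 10: MISS. Cache: [20 10]
  3. access 10: HIT. Next use of 10: step 5. Cache: [20 10]
  4. access 20: HIT. Next use of 20: step 8. Cache: [20 10]
  5. access 10: HIT. Next use of 10: step 7. Cache: [20 10]
  6. access 66: MISS. Cache: [20 10 66]
  7. access 10: HIT. Next use of 10: step 9. Cache: [20 10 66]
  8. access 20: HIT. Next use of 20: never. Cache: [20 10 66]
  9. access 10: HIT. Next use of 10: step 10. Cache: [20 10 66]
  10. access 10: HIT. Next use of 10: step 13. Cache: [20 10 66]
  11. access 17: MISS. Cache: [20 10 66 17]
  12. access 61: MISS, evict 20 (next use: never). Cache: [10 66 17 61]
  13. access 10: HIT. Next use of 10: step 18. Cache: [10 66 17 61]
  14. access 66: HIT. Next use of 66: never. Cache: [10 66 17 61]
  15. access 17: HIT. Next use of 17: step 19. Cache: [10 66 17 61]
  16. access 61: HIT. Next use of 61: step 17. Cache: [10 66 17 61]
  17. access 61: HIT. Next use of 61: step 21. Cache: [10 66 17 61]
  18. access 10: HIT. Next use of 10: never. Cache: [10 66 17 61]
  19. access 17: HIT. Next use of 17: step 20. Cache: [10 66 17 61]
  20. access 17: HIT. Next use of 17: never. Cache: [10 66 17 61]
  21. access 61: HIT. Next use of 61: step 22. Cache: [10 66 17 61]
  22. access 61: HIT. Next use of 61: step 23. Cache: [10 66 17 61]
  23. access 61: HIT. Next use of 61: step 24. Cache: [10 66 17 61]
  24. access 61: HIT. Next use of 61: never. Cache: [10 66 17 61]
Total: 19 hits, 5 misses, 1 evictions

Answer: 1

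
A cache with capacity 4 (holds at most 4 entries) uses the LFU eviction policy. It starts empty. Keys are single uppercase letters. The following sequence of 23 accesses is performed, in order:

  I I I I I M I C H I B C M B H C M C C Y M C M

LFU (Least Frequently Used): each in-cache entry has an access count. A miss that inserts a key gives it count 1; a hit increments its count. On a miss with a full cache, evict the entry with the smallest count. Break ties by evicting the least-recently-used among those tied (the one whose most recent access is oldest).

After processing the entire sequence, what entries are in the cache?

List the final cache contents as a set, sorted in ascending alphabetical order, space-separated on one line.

LFU simulation (capacity=4):
  1. access I: MISS. Cache: [I(c=1)]
  2. access I: HIT, count now 2. Cache: [I(c=2)]
  3. access I: HIT, count now 3. Cache: [I(c=3)]
  4. access I: HIT, count now 4. Cache: [I(c=4)]
  5. access I: HIT, count now 5. Cache: [I(c=5)]
  6. access M: MISS. Cache: [M(c=1) I(c=5)]
  7. access I: HIT, count now 6. Cache: [M(c=1) I(c=6)]
  8. access C: MISS. Cache: [M(c=1) C(c=1) I(c=6)]
  9. access H: MISS. Cache: [M(c=1) C(c=1) H(c=1) I(c=6)]
  10. access I: HIT, count now 7. Cache: [M(c=1) C(c=1) H(c=1) I(c=7)]
  11. access B: MISS, evict M(c=1). Cache: [C(c=1) H(c=1) B(c=1) I(c=7)]
  12. access C: HIT, count now 2. Cache: [H(c=1) B(c=1) C(c=2) I(c=7)]
  13. access M: MISS, evict H(c=1). Cache: [B(c=1) M(c=1) C(c=2) I(c=7)]
  14. access B: HIT, count now 2. Cache: [M(c=1) C(c=2) B(c=2) I(c=7)]
  15. access H: MISS, evict M(c=1). Cache: [H(c=1) C(c=2) B(c=2) I(c=7)]
  16. access C: HIT, count now 3. Cache: [H(c=1) B(c=2) C(c=3) I(c=7)]
  17. access M: MISS, evict H(c=1). Cache: [M(c=1) B(c=2) C(c=3) I(c=7)]
  18. access C: HIT, count now 4. Cache: [M(c=1) B(c=2) C(c=4) I(c=7)]
  19. access C: HIT, count now 5. Cache: [M(c=1) B(c=2) C(c=5) I(c=7)]
  20. access Y: MISS, evict M(c=1). Cache: [Y(c=1) B(c=2) C(c=5) I(c=7)]
  21. access M: MISS, evict Y(c=1). Cache: [M(c=1) B(c=2) C(c=5) I(c=7)]
  22. access C: HIT, count now 6. Cache: [M(c=1) B(c=2) C(c=6) I(c=7)]
  23. access M: HIT, count now 2. Cache: [B(c=2) M(c=2) C(c=6) I(c=7)]
Total: 13 hits, 10 misses, 6 evictions

Answer: B C I M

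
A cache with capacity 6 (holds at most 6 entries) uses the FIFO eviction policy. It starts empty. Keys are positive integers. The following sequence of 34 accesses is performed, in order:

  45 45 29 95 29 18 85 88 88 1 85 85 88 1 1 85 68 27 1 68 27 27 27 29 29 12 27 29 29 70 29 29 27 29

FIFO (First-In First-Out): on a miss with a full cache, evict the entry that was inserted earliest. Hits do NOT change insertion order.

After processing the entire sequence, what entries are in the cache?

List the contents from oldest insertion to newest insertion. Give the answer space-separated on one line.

FIFO simulation (capacity=6):
  1. access 45: MISS. Cache (old->new): [45]
  2. access 45: HIT. Cache (old->new): [45]
  3. access 29: MISS. Cache (old->new): [45 29]
  4. access 95: MISS. Cache (old->new): [45 29 95]
  5. access 29: HIT. Cache (old->new): [45 29 95]
  6. access 18: MISS. Cache (old->new): [45 29 95 18]
  7. access 85: MISS. Cache (old->new): [45 29 95 18 85]
  8. access 88: MISS. Cache (old->new): [45 29 95 18 85 88]
  9. access 88: HIT. Cache (old->new): [45 29 95 18 85 88]
  10. access 1: MISS, evict 45. Cache (old->new): [29 95 18 85 88 1]
  11. access 85: HIT. Cache (old->new): [29 95 18 85 88 1]
  12. access 85: HIT. Cache (old->new): [29 95 18 85 88 1]
  13. access 88: HIT. Cache (old->new): [29 95 18 85 88 1]
  14. access 1: HIT. Cache (old->new): [29 95 18 85 88 1]
  15. access 1: HIT. Cache (old->new): [29 95 18 85 88 1]
  16. access 85: HIT. Cache (old->new): [29 95 18 85 88 1]
  17. access 68: MISS, evict 29. Cache (old->new): [95 18 85 88 1 68]
  18. access 27: MISS, evict 95. Cache (old->new): [18 85 88 1 68 27]
  19. access 1: HIT. Cache (old->new): [18 85 88 1 68 27]
  20. access 68: HIT. Cache (old->new): [18 85 88 1 68 27]
  21. access 27: HIT. Cache (old->new): [18 85 88 1 68 27]
  22. access 27: HIT. Cache (old->new): [18 85 88 1 68 27]
  23. access 27: HIT. Cache (old->new): [18 85 88 1 68 27]
  24. access 29: MISS, evict 18. Cache (old->new): [85 88 1 68 27 29]
  25. access 29: HIT. Cache (old->new): [85 88 1 68 27 29]
  26. access 12: MISS, evict 85. Cache (old->new): [88 1 68 27 29 12]
  27. access 27: HIT. Cache (old->new): [88 1 68 27 29 12]
  28. access 29: HIT. Cache (old->new): [88 1 68 27 29 12]
  29. access 29: HIT. Cache (old->new): [88 1 68 27 29 12]
  30. access 70: MISS, evict 88. Cache (old->new): [1 68 27 29 12 70]
  31. access 29: HIT. Cache (old->new): [1 68 27 29 12 70]
  32. access 29: HIT. Cache (old->new): [1 68 27 29 12 70]
  33. access 27: HIT. Cache (old->new): [1 68 27 29 12 70]
  34. access 29: HIT. Cache (old->new): [1 68 27 29 12 70]
Total: 22 hits, 12 misses, 6 evictions

Answer: 1 68 27 29 12 70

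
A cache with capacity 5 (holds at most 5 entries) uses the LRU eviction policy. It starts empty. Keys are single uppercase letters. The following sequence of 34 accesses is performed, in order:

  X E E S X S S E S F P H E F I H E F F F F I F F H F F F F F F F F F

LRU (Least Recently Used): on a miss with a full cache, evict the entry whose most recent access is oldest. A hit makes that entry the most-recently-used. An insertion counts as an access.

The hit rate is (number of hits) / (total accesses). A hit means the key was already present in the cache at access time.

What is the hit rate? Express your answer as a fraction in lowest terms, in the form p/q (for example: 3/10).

Answer: 27/34

Derivation:
LRU simulation (capacity=5):
  1. access X: MISS. Cache (LRU->MRU): [X]
  2. access E: MISS. Cache (LRU->MRU): [X E]
  3. access E: HIT. Cache (LRU->MRU): [X E]
  4. access S: MISS. Cache (LRU->MRU): [X E S]
  5. access X: HIT. Cache (LRU->MRU): [E S X]
  6. access S: HIT. Cache (LRU->MRU): [E X S]
  7. access S: HIT. Cache (LRU->MRU): [E X S]
  8. access E: HIT. Cache (LRU->MRU): [X S E]
  9. access S: HIT. Cache (LRU->MRU): [X E S]
  10. access F: MISS. Cache (LRU->MRU): [X E S F]
  11. access P: MISS. Cache (LRU->MRU): [X E S F P]
  12. access H: MISS, evict X. Cache (LRU->MRU): [E S F P H]
  13. access E: HIT. Cache (LRU->MRU): [S F P H E]
  14. access F: HIT. Cache (LRU->MRU): [S P H E F]
  15. access I: MISS, evict S. Cache (LRU->MRU): [P H E F I]
  16. access H: HIT. Cache (LRU->MRU): [P E F I H]
  17. access E: HIT. Cache (LRU->MRU): [P F I H E]
  18. access F: HIT. Cache (LRU->MRU): [P I H E F]
  19. access F: HIT. Cache (LRU->MRU): [P I H E F]
  20. access F: HIT. Cache (LRU->MRU): [P I H E F]
  21. access F: HIT. Cache (LRU->MRU): [P I H E F]
  22. access I: HIT. Cache (LRU->MRU): [P H E F I]
  23. access F: HIT. Cache (LRU->MRU): [P H E I F]
  24. access F: HIT. Cache (LRU->MRU): [P H E I F]
  25. access H: HIT. Cache (LRU->MRU): [P E I F H]
  26. access F: HIT. Cache (LRU->MRU): [P E I H F]
  27. access F: HIT. Cache (LRU->MRU): [P E I H F]
  28. access F: HIT. Cache (LRU->MRU): [P E I H F]
  29. access F: HIT. Cache (LRU->MRU): [P E I H F]
  30. access F: HIT. Cache (LRU->MRU): [P E I H F]
  31. access F: HIT. Cache (LRU->MRU): [P E I H F]
  32. access F: HIT. Cache (LRU->MRU): [P E I H F]
  33. access F: HIT. Cache (LRU->MRU): [P E I H F]
  34. access F: HIT. Cache (LRU->MRU): [P E I H F]
Total: 27 hits, 7 misses, 2 evictions

Hit rate = 27/34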